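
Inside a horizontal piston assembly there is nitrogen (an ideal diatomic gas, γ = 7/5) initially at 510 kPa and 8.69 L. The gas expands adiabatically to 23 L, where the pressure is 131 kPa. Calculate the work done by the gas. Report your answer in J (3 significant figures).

W ≈ 3550 J

Adiabatic: W = (P₁V₁ − P₂V₂)/(γ − 1) with γ = 7/5.
P₁V₁ = 4432 J, P₂V₂ = 3013 J.
W = (4432 − 3013) / 0.4 = 3547 J.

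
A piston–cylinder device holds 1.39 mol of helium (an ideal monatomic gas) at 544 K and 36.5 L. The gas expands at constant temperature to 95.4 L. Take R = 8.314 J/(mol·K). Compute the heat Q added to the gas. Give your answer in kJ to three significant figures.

Isothermal ⇒ ΔU = 0, so Q = W = nRT ln(V₂/V₁).
Q = (1.39)(8.314)(544) ln(95.4/36.5) = 6287 × 0.9608 = 6040 J.

Q ≈ 6.04 kJ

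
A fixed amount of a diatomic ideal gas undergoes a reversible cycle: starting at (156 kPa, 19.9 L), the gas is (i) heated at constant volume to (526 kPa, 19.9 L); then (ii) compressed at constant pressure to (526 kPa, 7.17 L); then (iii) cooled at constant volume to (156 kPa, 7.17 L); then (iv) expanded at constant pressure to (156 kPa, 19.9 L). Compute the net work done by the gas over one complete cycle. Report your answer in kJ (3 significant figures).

Constant-volume legs do no work.
W(ii) = (526)(7.17 − 19.9) = -6696 J; W(iv) = (156)(19.9 − 7.17) = 1986 J.
W_net = -6696 + 1986 = -4710 J (the counter-clockwise enclosed area).

W_net ≈ -4.71 kJ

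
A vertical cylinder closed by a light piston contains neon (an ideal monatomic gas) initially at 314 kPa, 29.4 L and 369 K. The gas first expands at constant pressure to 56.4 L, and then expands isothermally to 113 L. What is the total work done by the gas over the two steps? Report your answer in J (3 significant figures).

Step 1 (isobaric): W = PΔV = (314 kPa)(56.4 − 29.4 L) = 8478 J.
After step 1: P = 314 kPa, V = 56.4 L, T = 707.9 K.
Step 2 (isothermal): W = P₁V₁ ln(V₂/V₁) = (17710) ln(113/56.4) = 12307 J.
W_total = 8478 + 12307 = 20785 J.

W_total ≈ 20800 J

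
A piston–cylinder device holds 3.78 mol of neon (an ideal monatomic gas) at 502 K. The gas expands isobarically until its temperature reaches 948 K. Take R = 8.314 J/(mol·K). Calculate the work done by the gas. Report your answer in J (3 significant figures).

W ≈ 14000 J

Isobaric: W = P ΔV = nR ΔT.
W = (3.78)(8.314)(948 − 502) = 14016 J.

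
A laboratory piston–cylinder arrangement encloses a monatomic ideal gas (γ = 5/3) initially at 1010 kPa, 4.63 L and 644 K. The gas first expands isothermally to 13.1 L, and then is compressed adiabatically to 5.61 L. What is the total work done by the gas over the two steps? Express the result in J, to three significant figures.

W_total ≈ -468 J

Step 1 (isothermal): W = P₁V₁ ln(V₂/V₁) = (4676) ln(13.1/4.63) = 4864 J.
After step 1: P = 357 kPa, V = 13.1 L, T = 644 K.
Step 2 (adiabatic): W = (P₁V₁ − P₂V₂)/(γ−1) = (4676 − 8231)/0.667 = -5332 J.
W_total = 4864 − 5332 = -468.1 J.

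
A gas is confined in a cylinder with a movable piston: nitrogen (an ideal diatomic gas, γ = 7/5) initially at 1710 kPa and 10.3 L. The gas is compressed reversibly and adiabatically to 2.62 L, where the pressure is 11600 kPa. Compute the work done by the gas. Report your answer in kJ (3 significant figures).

Adiabatic: W = (P₁V₁ − P₂V₂)/(γ − 1) with γ = 7/5.
P₁V₁ = 17613 J, P₂V₂ = 30392 J.
W = (17613 − 30392) / 0.4 = -31948 J.

W ≈ -31.9 kJ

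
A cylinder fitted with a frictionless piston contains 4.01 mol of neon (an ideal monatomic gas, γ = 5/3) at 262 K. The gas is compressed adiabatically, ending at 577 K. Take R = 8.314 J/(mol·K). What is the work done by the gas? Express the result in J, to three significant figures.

W ≈ -15800 J

Adiabatic ⇒ Q = 0, so W_by = −ΔU = nCᵥ(T₁ − T₂).
Cᵥ = 3R/2 = 12.47 J/(mol·K).
W = (4.01)(12.47)(262 − 577) = -15753 J.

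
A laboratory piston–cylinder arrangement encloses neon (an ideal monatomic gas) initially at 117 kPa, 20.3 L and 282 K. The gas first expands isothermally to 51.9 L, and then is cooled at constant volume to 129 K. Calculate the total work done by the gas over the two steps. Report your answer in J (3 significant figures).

Step 1 (isothermal): W = P₁V₁ ln(V₂/V₁) = (2375) ln(51.9/20.3) = 2230 J.
Step 2 (isochoric): W = 0 (constant volume).
W_total = 2230 + 0 = 2230 J.

W_total ≈ 2230 J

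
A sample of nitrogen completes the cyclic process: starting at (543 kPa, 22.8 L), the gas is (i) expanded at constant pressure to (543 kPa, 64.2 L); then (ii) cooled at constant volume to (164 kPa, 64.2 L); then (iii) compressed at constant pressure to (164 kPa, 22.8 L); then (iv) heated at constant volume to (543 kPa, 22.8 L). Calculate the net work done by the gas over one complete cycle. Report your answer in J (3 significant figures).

Constant-volume legs do no work.
W(i) = (543)(64.2 − 22.8) = 22480 J; W(iii) = (164)(22.8 − 64.2) = -6790 J.
W_net = 22480 − 6790 = 15691 J (the clockwise enclosed area).

W_net ≈ 15700 J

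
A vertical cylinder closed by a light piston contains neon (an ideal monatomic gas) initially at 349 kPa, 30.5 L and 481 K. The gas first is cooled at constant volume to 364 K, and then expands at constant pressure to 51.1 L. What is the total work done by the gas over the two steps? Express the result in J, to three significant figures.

W_total ≈ 5440 J

Step 1 (isochoric): W = 0 (constant volume).
After step 1: P = 264.1 kPa (V unchanged).
Step 2 (isobaric): W = PΔV = (264.1 kPa)(51.1 − 30.5 L) = 5441 J.
W_total = 0 + 5441 = 5441 J.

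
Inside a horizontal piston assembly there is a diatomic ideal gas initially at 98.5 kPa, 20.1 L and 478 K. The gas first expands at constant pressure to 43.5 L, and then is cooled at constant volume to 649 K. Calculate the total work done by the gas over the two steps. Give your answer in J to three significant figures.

Step 1 (isobaric): W = PΔV = (98.5 kPa)(43.5 − 20.1 L) = 2305 J.
Step 2 (isochoric): W = 0 (constant volume).
W_total = 2305 + 0 = 2305 J.

W_total ≈ 2300 J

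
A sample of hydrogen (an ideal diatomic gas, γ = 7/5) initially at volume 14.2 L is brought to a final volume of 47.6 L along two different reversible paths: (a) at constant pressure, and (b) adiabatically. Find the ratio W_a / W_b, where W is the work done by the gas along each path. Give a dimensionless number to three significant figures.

Path (a) isobaric: W = P₁(V₂ − V₁) → W_a/(P₁V₁) = 2.352.
Path (b) adiabatic: W = P₁V₁(1 − (V₁/V₂)^(γ−1))/(γ−1) → W_b/(P₁V₁) = 0.959.
W_a / W_b = 2.352 / 0.959 = 2.453.

W_a / W_b ≈ 2.45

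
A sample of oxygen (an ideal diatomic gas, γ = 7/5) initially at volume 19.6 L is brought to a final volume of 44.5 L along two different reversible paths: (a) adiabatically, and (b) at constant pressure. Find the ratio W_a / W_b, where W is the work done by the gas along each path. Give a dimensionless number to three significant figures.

Path (a) adiabatic: W = P₁V₁(1 − (V₁/V₂)^(γ−1))/(γ−1) → W_a/(P₁V₁) = 0.6991.
Path (b) isobaric: W = P₁(V₂ − V₁) → W_b/(P₁V₁) = 1.27.
W_a / W_b = 0.6991 / 1.27 = 0.5503.

W_a / W_b ≈ 0.550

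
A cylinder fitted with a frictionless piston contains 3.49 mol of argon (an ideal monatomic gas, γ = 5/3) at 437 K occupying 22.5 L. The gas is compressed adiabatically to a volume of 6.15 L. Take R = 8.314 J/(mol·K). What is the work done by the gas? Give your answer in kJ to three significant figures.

Adiabatic: TV^(γ−1) = const with γ = 5/3.
T₂ = T₁ (V₁/V₂)^(γ−1) = 437 × (22.5/6.15)^0.667 = 437 × 2.374 = 1038 K.
W_by = nCᵥ(T₁ − T₂) = (3.49)(12.47)(437 − 1038) = -26139 J.

W ≈ -26.1 kJ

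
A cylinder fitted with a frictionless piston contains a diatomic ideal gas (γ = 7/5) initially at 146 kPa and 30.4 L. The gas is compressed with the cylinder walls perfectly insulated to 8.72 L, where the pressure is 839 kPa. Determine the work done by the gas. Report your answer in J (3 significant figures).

Adiabatic: W = (P₁V₁ − P₂V₂)/(γ − 1) with γ = 7/5.
P₁V₁ = 4438 J, P₂V₂ = 7316 J.
W = (4438 − 7316) / 0.4 = -7194 J.

W ≈ -7190 J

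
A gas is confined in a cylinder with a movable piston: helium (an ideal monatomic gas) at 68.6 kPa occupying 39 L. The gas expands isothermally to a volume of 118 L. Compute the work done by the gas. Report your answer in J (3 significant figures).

W ≈ 2960 J

Isothermal: W = nRT ln(V₂/V₁) = P₁V₁ ln(V₂/V₁).
P₁V₁ = (68.6 kPa)(39 L) = 2675 J.
W = 2675 × ln(118/39) = 2675 × 1.107
W_by_gas = 2962 J.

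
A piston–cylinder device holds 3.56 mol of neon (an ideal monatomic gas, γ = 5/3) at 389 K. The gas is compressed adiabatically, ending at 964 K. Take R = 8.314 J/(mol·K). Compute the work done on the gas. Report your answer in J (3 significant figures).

W ≈ 25500 J

Adiabatic ⇒ Q = 0, so W_by = −ΔU = nCᵥ(T₁ − T₂).
Cᵥ = 3R/2 = 12.47 J/(mol·K).
W = (3.56)(12.47)(389 − 964) = -25528 J.
Work on gas = −W_by = 25528 J.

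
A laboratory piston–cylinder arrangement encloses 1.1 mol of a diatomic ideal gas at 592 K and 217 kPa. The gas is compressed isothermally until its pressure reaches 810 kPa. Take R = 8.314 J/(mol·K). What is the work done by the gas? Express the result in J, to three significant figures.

W ≈ -7130 J

Isothermal process: W = nRT ln(V₂/V₁) = nRT ln(P₁/P₂).
W = (1.1)(8.314)(592) × ln(217/810)
  = 5414 × ln(0.2679) = 5414 × -1.317
W_by_gas = -7131 J.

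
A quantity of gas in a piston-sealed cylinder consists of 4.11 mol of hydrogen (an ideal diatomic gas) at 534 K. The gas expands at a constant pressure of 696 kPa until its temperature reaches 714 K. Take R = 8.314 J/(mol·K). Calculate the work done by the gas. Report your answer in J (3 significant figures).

Isobaric: W = P ΔV = nR ΔT.
W = (4.11)(8.314)(714 − 534) = 6151 J.

W ≈ 6150 J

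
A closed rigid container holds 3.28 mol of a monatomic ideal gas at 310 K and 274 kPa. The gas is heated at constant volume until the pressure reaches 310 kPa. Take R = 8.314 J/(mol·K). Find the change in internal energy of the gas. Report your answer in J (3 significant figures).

ΔU ≈ 1670 J

Constant volume ⇒ W = 0, so Q = ΔU = nCᵥΔT with Cᵥ = 3R/2 = 12.47 J/(mol·K).
At constant V, T₂/T₁ = P₂/P₁ ⇒ ΔT = T₁(P₂/P₁ − 1) = 310·(310/274 − 1) = 40.73 K.
ΔU = (3.28)(12.47)(40.73) = 1666 J.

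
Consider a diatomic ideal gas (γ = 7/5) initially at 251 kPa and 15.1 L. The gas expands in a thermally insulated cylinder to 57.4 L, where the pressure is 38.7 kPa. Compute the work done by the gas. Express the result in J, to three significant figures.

W ≈ 3920 J

Adiabatic: W = (P₁V₁ − P₂V₂)/(γ − 1) with γ = 7/5.
P₁V₁ = 3790 J, P₂V₂ = 2221 J.
W = (3790 − 2221) / 0.4 = 3922 J.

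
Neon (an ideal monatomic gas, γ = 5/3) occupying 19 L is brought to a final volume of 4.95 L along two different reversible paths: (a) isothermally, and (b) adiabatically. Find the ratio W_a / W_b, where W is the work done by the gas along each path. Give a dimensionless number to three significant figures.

W_a / W_b ≈ 0.618

Path (a) isothermal: W = P₁V₁ ln(V₂/V₁) → W_a/(P₁V₁) = -1.345.
Path (b) adiabatic: W = P₁V₁(1 − (V₁/V₂)^(γ−1))/(γ−1) → W_b/(P₁V₁) = -2.177.
W_a / W_b = -1.345 / -2.177 = 0.6178.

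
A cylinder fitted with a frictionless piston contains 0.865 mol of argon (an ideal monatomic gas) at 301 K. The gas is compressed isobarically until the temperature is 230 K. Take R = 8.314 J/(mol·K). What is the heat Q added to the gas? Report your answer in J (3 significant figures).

Isobaric: W = nRΔT = (0.865)(8.314)(-71) = -510.6 J.
ΔU = nCᵥΔT with Cᵥ = 3R/2: ΔU = (0.865)(12.47)(-71) = -765.9 J.
Q = ΔU + W = -765.9 − 510.6 = -1277 J.

Q ≈ -1280 J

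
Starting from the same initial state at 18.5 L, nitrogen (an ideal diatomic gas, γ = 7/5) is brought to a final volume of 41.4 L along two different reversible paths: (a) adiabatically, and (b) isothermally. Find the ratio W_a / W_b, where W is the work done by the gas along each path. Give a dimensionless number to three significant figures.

W_a / W_b ≈ 0.855

Path (a) adiabatic: W = P₁V₁(1 − (V₁/V₂)^(γ−1))/(γ−1) → W_a/(P₁V₁) = 0.6886.
Path (b) isothermal: W = P₁V₁ ln(V₂/V₁) → W_b/(P₁V₁) = 0.8055.
W_a / W_b = 0.6886 / 0.8055 = 0.8549.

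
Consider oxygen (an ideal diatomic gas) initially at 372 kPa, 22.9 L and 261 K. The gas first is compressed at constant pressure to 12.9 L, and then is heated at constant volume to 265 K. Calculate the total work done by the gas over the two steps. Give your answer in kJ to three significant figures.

W_total ≈ -3.72 kJ

Step 1 (isobaric): W = PΔV = (372 kPa)(12.9 − 22.9 L) = -3720 J.
Step 2 (isochoric): W = 0 (constant volume).
W_total = -3720 + 0 = -3720 J.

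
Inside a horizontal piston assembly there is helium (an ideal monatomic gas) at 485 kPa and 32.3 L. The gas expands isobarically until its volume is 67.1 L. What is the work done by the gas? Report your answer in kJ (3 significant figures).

Isobaric: W = P ΔV.
W = (485 kPa)(67.1 − 32.3 L) = (485)(34.8) = 16878 J.

W ≈ 16.9 kJ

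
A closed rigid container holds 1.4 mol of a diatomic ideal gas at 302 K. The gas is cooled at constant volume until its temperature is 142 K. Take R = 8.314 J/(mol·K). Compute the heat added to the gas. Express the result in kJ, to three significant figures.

Q ≈ -4.66 kJ

Constant volume ⇒ W = 0, so Q = ΔU = nCᵥΔT with Cᵥ = 5R/2 = 20.79 J/(mol·K).
ΔU = (1.4)(20.79)(142 − 302) = -4656 J.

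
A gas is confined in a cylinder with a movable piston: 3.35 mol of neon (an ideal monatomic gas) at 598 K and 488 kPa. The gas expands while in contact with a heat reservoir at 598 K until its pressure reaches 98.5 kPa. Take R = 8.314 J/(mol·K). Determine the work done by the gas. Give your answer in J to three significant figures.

Isothermal process: W = nRT ln(V₂/V₁) = nRT ln(P₁/P₂).
W = (3.35)(8.314)(598) × ln(488/98.5)
  = 16655 × ln(4.954) = 16655 × 1.6
W_by_gas = 26653 J.

W ≈ 26700 J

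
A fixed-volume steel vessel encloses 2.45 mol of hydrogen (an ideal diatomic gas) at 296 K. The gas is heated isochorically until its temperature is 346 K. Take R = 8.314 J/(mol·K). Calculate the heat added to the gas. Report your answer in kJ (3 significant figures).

Q ≈ 2.55 kJ

Constant volume ⇒ W = 0, so Q = ΔU = nCᵥΔT with Cᵥ = 5R/2 = 20.79 J/(mol·K).
ΔU = (2.45)(20.79)(346 − 296) = 2546 J.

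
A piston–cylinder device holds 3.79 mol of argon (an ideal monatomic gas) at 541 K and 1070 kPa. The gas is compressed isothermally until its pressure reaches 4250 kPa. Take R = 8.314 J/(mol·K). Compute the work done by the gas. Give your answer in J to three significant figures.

Isothermal process: W = nRT ln(V₂/V₁) = nRT ln(P₁/P₂).
W = (3.79)(8.314)(541) × ln(1070/4250)
  = 17047 × ln(0.2518) = 17047 × -1.379
W_by_gas = -23512 J.

W ≈ -23500 J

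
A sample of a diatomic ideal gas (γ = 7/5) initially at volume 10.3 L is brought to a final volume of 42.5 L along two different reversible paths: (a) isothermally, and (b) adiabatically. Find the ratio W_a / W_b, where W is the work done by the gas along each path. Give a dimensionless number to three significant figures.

W_a / W_b ≈ 1.31

Path (a) isothermal: W = P₁V₁ ln(V₂/V₁) → W_a/(P₁V₁) = 1.417.
Path (b) adiabatic: W = P₁V₁(1 − (V₁/V₂)^(γ−1))/(γ−1) → W_b/(P₁V₁) = 1.082.
W_a / W_b = 1.417 / 1.082 = 1.31.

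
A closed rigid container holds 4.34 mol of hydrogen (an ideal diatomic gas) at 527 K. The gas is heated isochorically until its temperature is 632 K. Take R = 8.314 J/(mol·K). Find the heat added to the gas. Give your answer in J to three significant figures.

Constant volume ⇒ W = 0, so Q = ΔU = nCᵥΔT with Cᵥ = 5R/2 = 20.79 J/(mol·K).
ΔU = (4.34)(20.79)(632 − 527) = 9472 J.

Q ≈ 9470 J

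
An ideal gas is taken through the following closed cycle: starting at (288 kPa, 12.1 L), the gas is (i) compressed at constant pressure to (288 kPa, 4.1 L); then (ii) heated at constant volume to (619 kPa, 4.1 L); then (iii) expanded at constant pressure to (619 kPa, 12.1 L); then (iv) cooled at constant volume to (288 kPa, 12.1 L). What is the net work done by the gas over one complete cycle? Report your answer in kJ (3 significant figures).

Constant-volume legs do no work.
W(i) = (288)(4.1 − 12.1) = -2304 J; W(iii) = (619)(12.1 − 4.1) = 4952 J.
W_net = -2304 + 4952 = 2648 J (the clockwise enclosed area).

W_net ≈ 2.65 kJ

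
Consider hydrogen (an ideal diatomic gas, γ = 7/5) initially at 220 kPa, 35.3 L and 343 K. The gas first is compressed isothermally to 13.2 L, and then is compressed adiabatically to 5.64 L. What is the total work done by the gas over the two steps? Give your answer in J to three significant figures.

W_total ≈ -15500 J

Step 1 (isothermal): W = P₁V₁ ln(V₂/V₁) = (7766) ln(13.2/35.3) = -7639 J.
After step 1: P = 588.3 kPa, V = 13.2 L, T = 343 K.
Step 2 (adiabatic): W = (P₁V₁ − P₂V₂)/(γ−1) = (7766 − 10912)/0.4 = -7866 J.
W_total = -7639 − 7866 = -15505 J.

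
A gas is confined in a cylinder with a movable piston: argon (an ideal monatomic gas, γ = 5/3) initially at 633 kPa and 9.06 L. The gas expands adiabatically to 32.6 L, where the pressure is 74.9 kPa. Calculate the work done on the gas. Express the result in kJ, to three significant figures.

W ≈ -4.94 kJ

Adiabatic: W = (P₁V₁ − P₂V₂)/(γ − 1) with γ = 5/3.
P₁V₁ = 5735 J, P₂V₂ = 2442 J.
W = (5735 − 2442) / 0.6667 = 4940 J.
Work on gas = −W_by = -4940 J.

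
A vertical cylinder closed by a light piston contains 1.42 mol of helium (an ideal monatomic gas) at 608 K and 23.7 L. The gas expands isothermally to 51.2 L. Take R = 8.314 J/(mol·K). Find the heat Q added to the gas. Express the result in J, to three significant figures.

Isothermal ⇒ ΔU = 0, so Q = W = nRT ln(V₂/V₁).
Q = (1.42)(8.314)(608) ln(51.2/23.7) = 7178 × 0.7703 = 5529 J.

Q ≈ 5530 J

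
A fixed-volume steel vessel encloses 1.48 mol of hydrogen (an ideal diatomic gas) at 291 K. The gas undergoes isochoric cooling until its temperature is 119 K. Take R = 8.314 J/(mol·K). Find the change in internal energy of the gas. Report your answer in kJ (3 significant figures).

Constant volume ⇒ W = 0, so Q = ΔU = nCᵥΔT with Cᵥ = 5R/2 = 20.79 J/(mol·K).
ΔU = (1.48)(20.79)(119 − 291) = -5291 J.

ΔU ≈ -5.29 kJ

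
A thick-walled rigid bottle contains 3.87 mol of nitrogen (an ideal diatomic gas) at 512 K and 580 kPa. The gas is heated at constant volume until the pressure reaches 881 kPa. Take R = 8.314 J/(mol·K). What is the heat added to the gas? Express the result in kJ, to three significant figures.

Constant volume ⇒ W = 0, so Q = ΔU = nCᵥΔT with Cᵥ = 5R/2 = 20.79 J/(mol·K).
At constant V, T₂/T₁ = P₂/P₁ ⇒ ΔT = T₁(P₂/P₁ − 1) = 512·(881/580 − 1) = 265.7 K.
ΔU = (3.87)(20.79)(265.7) = 21373 J.

Q ≈ 21.4 kJ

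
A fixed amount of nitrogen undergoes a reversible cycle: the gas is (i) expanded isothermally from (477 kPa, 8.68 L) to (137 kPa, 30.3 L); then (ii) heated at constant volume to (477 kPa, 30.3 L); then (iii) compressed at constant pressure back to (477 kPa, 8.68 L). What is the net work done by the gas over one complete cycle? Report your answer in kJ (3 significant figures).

Leg (i): W = PᵢVᵢ ln(V_f/Vᵢ) = (4140) ln(30.3/8.68) = 5176 J.
Leg (ii): W = 0.
Leg (iii): W = PΔV = (477)(8.68 − 30.3) = -10313 J.
W_net = 5176 − 10313 = -5137 J.

W_net ≈ -5.14 kJ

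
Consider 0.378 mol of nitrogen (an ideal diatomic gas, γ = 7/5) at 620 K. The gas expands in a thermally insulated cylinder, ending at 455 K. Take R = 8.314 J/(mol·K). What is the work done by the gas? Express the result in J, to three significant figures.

Adiabatic ⇒ Q = 0, so W_by = −ΔU = nCᵥ(T₁ − T₂).
Cᵥ = 5R/2 = 20.79 J/(mol·K).
W = (0.378)(20.79)(620 − 455) = 1296 J.

W ≈ 1300 J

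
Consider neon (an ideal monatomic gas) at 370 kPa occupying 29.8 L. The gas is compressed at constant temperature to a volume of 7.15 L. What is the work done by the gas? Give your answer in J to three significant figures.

Isothermal: W = nRT ln(V₂/V₁) = P₁V₁ ln(V₂/V₁).
P₁V₁ = (370 kPa)(29.8 L) = 11026 J.
W = 11026 × ln(7.15/29.8) = 11026 × -1.427
W_by_gas = -15738 J.

W ≈ -15700 J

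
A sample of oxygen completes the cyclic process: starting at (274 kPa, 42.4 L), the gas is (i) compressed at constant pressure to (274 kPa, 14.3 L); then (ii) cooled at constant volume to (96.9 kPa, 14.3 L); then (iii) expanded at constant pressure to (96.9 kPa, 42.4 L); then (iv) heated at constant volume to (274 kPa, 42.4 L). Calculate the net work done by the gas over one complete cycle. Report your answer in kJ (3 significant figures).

W_net ≈ -4.98 kJ

Constant-volume legs do no work.
W(i) = (274)(14.3 − 42.4) = -7699 J; W(iii) = (96.9)(42.4 − 14.3) = 2723 J.
W_net = -7699 + 2723 = -4977 J (the counter-clockwise enclosed area).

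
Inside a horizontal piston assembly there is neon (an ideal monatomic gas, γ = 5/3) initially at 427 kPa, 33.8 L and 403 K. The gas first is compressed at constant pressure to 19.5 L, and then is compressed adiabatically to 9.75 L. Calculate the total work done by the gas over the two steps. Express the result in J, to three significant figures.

Step 1 (isobaric): W = PΔV = (427 kPa)(19.5 − 33.8 L) = -6106 J.
After step 1: P = 427 kPa, V = 19.5 L, T = 232.5 K.
Step 2 (adiabatic): W = (P₁V₁ − P₂V₂)/(γ−1) = (8326 − 13217)/0.667 = -7336 J.
W_total = -6106 − 7336 = -13443 J.

W_total ≈ -13400 J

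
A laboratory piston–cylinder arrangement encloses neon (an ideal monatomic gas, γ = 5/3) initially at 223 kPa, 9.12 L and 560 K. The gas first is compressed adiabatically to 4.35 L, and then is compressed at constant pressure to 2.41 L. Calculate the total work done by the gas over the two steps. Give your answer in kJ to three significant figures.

Step 1 (adiabatic): W = (P₁V₁ − P₂V₂)/(γ−1) = (2034 − 3331)/0.667 = -1947 J.
After step 1: P = 765.9 kPa, V = 4.35 L, T = 917.3 K.
Step 2 (isobaric): W = PΔV = (765.9 kPa)(2.41 − 4.35 L) = -1486 J.
W_total = -1947 − 1486 = -3432 J.

W_total ≈ -3.43 kJ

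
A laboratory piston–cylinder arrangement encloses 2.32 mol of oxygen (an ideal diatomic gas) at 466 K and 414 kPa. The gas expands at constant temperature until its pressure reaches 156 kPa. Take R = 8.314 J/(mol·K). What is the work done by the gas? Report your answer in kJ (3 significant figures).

W ≈ 8.77 kJ

Isothermal process: W = nRT ln(V₂/V₁) = nRT ln(P₁/P₂).
W = (2.32)(8.314)(466) × ln(414/156)
  = 8988 × ln(2.654) = 8988 × 0.976
W_by_gas = 8773 J.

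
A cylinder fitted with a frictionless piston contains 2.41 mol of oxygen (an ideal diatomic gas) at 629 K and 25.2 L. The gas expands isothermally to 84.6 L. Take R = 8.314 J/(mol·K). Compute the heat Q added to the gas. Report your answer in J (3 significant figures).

Q ≈ 15300 J

Isothermal ⇒ ΔU = 0, so Q = W = nRT ln(V₂/V₁).
Q = (2.41)(8.314)(629) ln(84.6/25.2) = 12603 × 1.211 = 15264 J.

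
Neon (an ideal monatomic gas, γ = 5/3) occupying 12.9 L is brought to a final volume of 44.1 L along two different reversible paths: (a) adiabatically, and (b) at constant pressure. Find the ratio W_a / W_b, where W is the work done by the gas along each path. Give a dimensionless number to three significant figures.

W_a / W_b ≈ 0.347

Path (a) adiabatic: W = P₁V₁(1 − (V₁/V₂)^(γ−1))/(γ−1) → W_a/(P₁V₁) = 0.839.
Path (b) isobaric: W = P₁(V₂ − V₁) → W_b/(P₁V₁) = 2.419.
W_a / W_b = 0.839 / 2.419 = 0.3469.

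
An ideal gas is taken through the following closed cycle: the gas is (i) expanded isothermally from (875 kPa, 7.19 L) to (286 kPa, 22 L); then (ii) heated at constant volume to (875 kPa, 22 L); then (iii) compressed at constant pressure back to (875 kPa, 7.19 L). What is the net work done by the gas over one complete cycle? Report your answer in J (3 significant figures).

Leg (i): W = PᵢVᵢ ln(V_f/Vᵢ) = (6291) ln(22/7.19) = 7036 J.
Leg (ii): W = 0.
Leg (iii): W = PΔV = (875)(7.19 − 22) = -12959 J.
W_net = 7036 − 12959 = -5923 J.

W_net ≈ -5920 J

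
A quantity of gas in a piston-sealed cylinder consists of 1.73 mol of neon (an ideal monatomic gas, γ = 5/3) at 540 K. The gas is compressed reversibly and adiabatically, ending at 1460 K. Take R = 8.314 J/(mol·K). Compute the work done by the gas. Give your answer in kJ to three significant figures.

W ≈ -19.8 kJ

Adiabatic ⇒ Q = 0, so W_by = −ΔU = nCᵥ(T₁ − T₂).
Cᵥ = 3R/2 = 12.47 J/(mol·K).
W = (1.73)(12.47)(540 − 1460) = -19849 J.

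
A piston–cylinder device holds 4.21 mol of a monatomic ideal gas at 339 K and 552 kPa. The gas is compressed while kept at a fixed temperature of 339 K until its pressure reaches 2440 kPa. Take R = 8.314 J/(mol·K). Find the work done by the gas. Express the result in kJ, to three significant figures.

Isothermal process: W = nRT ln(V₂/V₁) = nRT ln(P₁/P₂).
W = (4.21)(8.314)(339) × ln(552/2440)
  = 11866 × ln(0.2262) = 11866 × -1.486
W_by_gas = -17635 J.

W ≈ -17.6 kJ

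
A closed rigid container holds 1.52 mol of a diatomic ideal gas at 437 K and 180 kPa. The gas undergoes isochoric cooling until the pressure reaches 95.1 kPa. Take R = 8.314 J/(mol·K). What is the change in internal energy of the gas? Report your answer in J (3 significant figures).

Constant volume ⇒ W = 0, so Q = ΔU = nCᵥΔT with Cᵥ = 5R/2 = 20.79 J/(mol·K).
At constant V, T₂/T₁ = P₂/P₁ ⇒ ΔT = T₁(P₂/P₁ − 1) = 437·(95.1/180 − 1) = -206.1 K.
ΔU = (1.52)(20.79)(-206.1) = -6512 J.

ΔU ≈ -6510 J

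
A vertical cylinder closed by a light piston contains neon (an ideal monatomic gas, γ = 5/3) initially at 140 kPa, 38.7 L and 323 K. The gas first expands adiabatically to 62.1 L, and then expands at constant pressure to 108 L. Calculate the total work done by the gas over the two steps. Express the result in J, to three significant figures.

W_total ≈ 5120 J

Step 1 (adiabatic): W = (P₁V₁ − P₂V₂)/(γ−1) = (5418 − 3953)/0.667 = 2198 J.
After step 1: P = 63.65 kPa, V = 62.1 L, T = 235.7 K.
Step 2 (isobaric): W = PΔV = (63.65 kPa)(108 − 62.1 L) = 2922 J.
W_total = 2198 + 2922 = 5119 J.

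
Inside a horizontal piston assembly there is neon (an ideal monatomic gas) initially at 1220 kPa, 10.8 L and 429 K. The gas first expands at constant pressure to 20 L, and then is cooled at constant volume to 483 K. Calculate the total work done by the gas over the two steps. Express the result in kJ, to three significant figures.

W_total ≈ 11.2 kJ

Step 1 (isobaric): W = PΔV = (1220 kPa)(20 − 10.8 L) = 11224 J.
Step 2 (isochoric): W = 0 (constant volume).
W_total = 11224 + 0 = 11224 J.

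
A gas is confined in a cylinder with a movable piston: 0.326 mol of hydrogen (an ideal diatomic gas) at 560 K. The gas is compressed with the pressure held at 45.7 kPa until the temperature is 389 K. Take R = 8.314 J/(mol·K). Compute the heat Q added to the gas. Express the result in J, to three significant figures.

Isobaric: W = nRΔT = (0.326)(8.314)(-171) = -463.5 J.
ΔU = nCᵥΔT with Cᵥ = 5R/2: ΔU = (0.326)(20.79)(-171) = -1159 J.
Q = ΔU + W = -1159 − 463.5 = -1622 J.

Q ≈ -1620 J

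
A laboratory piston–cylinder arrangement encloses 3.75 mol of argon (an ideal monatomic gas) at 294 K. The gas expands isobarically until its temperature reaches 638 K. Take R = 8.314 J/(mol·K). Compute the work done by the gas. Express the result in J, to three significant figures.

Isobaric: W = P ΔV = nR ΔT.
W = (3.75)(8.314)(638 − 294) = 10725 J.

W ≈ 10700 J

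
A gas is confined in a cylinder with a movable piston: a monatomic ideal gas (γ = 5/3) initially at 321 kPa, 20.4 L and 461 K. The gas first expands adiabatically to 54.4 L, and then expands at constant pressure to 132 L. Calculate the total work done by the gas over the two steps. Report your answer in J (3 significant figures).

W_total ≈ 9570 J

Step 1 (adiabatic): W = (P₁V₁ − P₂V₂)/(γ−1) = (6548 − 3405)/0.667 = 4715 J.
After step 1: P = 62.6 kPa, V = 54.4 L, T = 239.7 K.
Step 2 (isobaric): W = PΔV = (62.6 kPa)(132 − 54.4 L) = 4858 J.
W_total = 4715 + 4858 = 9572 J.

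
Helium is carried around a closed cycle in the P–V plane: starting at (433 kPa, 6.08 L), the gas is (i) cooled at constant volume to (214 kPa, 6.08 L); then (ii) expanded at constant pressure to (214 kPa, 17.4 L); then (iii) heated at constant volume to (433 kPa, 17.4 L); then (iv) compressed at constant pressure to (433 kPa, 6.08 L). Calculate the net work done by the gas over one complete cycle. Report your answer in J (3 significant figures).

W_net ≈ -2480 J

Constant-volume legs do no work.
W(ii) = (214)(17.4 − 6.08) = 2422 J; W(iv) = (433)(6.08 − 17.4) = -4902 J.
W_net = 2422 − 4902 = -2479 J (the counter-clockwise enclosed area).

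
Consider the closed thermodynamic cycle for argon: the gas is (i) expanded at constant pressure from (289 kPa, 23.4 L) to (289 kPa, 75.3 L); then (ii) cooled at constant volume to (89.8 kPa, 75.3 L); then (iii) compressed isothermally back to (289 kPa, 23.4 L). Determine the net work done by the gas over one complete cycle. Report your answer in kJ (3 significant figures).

Leg (i): W = PΔV = (289)(75.3 − 23.4) = 14999 J.
Leg (ii): W = 0.
Leg (iii): W = PᵢVᵢ ln(V_f/Vᵢ) = (6762) ln(23.4/75.3) = -7903 J.
W_net = 14999 − 7903 = 7096 J.

W_net ≈ 7.10 kJ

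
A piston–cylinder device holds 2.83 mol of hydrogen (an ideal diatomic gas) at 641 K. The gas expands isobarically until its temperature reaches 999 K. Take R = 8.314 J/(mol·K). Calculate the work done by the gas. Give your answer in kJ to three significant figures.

Isobaric: W = P ΔV = nR ΔT.
W = (2.83)(8.314)(999 − 641) = 8423 J.

W ≈ 8.42 kJ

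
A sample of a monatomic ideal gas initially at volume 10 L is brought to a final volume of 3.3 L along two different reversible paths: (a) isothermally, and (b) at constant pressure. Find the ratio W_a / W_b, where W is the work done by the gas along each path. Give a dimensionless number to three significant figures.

Path (a) isothermal: W = P₁V₁ ln(V₂/V₁) → W_a/(P₁V₁) = -1.109.
Path (b) isobaric: W = P₁(V₂ − V₁) → W_b/(P₁V₁) = -0.67.
W_a / W_b = -1.109 / -0.67 = 1.655.

W_a / W_b ≈ 1.65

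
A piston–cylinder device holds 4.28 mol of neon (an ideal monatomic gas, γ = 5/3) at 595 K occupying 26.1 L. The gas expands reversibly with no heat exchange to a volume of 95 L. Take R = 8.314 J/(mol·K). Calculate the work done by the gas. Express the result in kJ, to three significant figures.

Adiabatic: TV^(γ−1) = const with γ = 5/3.
T₂ = T₁ (V₁/V₂)^(γ−1) = 595 × (26.1/95)^0.667 = 595 × 0.4226 = 251.5 K.
W_by = nCᵥ(T₁ − T₂) = (4.28)(12.47)(595 − 251.5) = 18337 J.

W ≈ 18.3 kJ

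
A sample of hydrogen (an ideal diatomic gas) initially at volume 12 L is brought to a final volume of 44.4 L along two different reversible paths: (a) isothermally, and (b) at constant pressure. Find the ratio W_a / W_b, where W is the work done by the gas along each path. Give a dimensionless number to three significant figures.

Path (a) isothermal: W = P₁V₁ ln(V₂/V₁) → W_a/(P₁V₁) = 1.308.
Path (b) isobaric: W = P₁(V₂ − V₁) → W_b/(P₁V₁) = 2.7.
W_a / W_b = 1.308 / 2.7 = 0.4846.

W_a / W_b ≈ 0.485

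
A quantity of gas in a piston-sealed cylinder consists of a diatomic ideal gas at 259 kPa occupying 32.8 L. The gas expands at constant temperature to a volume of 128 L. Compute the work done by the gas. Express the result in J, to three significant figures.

Isothermal: W = nRT ln(V₂/V₁) = P₁V₁ ln(V₂/V₁).
P₁V₁ = (259 kPa)(32.8 L) = 8495 J.
W = 8495 × ln(128/32.8) = 8495 × 1.362
W_by_gas = 11567 J.

W ≈ 11600 J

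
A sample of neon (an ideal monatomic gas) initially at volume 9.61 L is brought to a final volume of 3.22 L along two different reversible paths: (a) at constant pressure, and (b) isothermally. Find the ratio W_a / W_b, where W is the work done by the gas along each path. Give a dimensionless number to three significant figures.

W_a / W_b ≈ 0.608

Path (a) isobaric: W = P₁(V₂ − V₁) → W_a/(P₁V₁) = -0.6649.
Path (b) isothermal: W = P₁V₁ ln(V₂/V₁) → W_b/(P₁V₁) = -1.093.
W_a / W_b = -0.6649 / -1.093 = 0.6081.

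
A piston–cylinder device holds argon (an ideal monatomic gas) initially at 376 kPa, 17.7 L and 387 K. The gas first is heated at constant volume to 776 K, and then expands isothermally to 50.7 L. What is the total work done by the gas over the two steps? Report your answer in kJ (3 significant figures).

W_total ≈ 14.0 kJ

Step 1 (isochoric): W = 0 (constant volume).
After step 1: P = 753.9 kPa (V unchanged).
Step 2 (isothermal): W = P₁V₁ ln(V₂/V₁) = (13345) ln(50.7/17.7) = 14044 J.
W_total = 0 + 14044 = 14044 J.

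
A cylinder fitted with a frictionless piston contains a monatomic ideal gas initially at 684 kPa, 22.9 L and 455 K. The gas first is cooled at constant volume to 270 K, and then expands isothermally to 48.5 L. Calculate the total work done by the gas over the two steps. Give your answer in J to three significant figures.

Step 1 (isochoric): W = 0 (constant volume).
After step 1: P = 405.9 kPa (V unchanged).
Step 2 (isothermal): W = P₁V₁ ln(V₂/V₁) = (9295) ln(48.5/22.9) = 6975 J.
W_total = 0 + 6975 = 6975 J.

W_total ≈ 6980 J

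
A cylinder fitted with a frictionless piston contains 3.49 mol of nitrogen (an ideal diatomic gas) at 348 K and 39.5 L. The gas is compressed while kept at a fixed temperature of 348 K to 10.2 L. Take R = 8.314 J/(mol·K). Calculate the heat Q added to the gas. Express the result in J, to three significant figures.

Q ≈ -13700 J

Isothermal ⇒ ΔU = 0, so Q = W = nRT ln(V₂/V₁).
Q = (3.49)(8.314)(348) ln(10.2/39.5) = 10098 × -1.354 = -13671 J.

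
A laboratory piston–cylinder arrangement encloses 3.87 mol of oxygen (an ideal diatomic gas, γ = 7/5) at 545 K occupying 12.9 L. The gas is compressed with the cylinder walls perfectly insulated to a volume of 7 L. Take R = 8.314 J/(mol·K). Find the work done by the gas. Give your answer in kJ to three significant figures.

Adiabatic: TV^(γ−1) = const with γ = 7/5.
T₂ = T₁ (V₁/V₂)^(γ−1) = 545 × (12.9/7)^0.4 = 545 × 1.277 = 696 K.
W_by = nCᵥ(T₁ − T₂) = (3.87)(20.79)(545 − 696) = -12144 J.

W ≈ -12.1 kJ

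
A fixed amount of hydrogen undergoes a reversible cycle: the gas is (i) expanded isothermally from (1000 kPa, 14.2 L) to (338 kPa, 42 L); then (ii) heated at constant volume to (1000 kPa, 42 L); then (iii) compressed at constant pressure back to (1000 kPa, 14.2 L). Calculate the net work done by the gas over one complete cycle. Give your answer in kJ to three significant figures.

W_net ≈ -12.4 kJ

Leg (i): W = PᵢVᵢ ln(V_f/Vᵢ) = (14200) ln(42/14.2) = 15399 J.
Leg (ii): W = 0.
Leg (iii): W = PΔV = (1000)(14.2 − 42) = -27800 J.
W_net = 15399 − 27800 = -12401 J.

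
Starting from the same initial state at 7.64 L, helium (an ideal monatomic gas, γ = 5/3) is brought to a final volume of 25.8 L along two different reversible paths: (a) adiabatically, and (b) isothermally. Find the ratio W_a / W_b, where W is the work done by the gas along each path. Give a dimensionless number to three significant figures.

W_a / W_b ≈ 0.685

Path (a) adiabatic: W = P₁V₁(1 − (V₁/V₂)^(γ−1))/(γ−1) → W_a/(P₁V₁) = 0.8336.
Path (b) isothermal: W = P₁V₁ ln(V₂/V₁) → W_b/(P₁V₁) = 1.217.
W_a / W_b = 0.8336 / 1.217 = 0.685.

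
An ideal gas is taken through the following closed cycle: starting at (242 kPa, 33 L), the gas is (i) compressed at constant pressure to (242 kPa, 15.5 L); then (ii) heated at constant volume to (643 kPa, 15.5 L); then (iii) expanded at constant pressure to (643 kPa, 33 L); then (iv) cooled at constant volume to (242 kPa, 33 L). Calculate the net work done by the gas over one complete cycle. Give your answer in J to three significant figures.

W_net ≈ 7020 J

Constant-volume legs do no work.
W(i) = (242)(15.5 − 33) = -4235 J; W(iii) = (643)(33 − 15.5) = 11252 J.
W_net = -4235 + 11252 = 7018 J (the clockwise enclosed area).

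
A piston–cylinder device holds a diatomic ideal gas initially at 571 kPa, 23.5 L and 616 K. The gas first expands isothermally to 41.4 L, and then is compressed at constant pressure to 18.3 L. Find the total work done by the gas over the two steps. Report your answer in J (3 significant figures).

W_total ≈ 112 J

Step 1 (isothermal): W = P₁V₁ ln(V₂/V₁) = (13418) ln(41.4/23.5) = 7599 J.
After step 1: P = 324.1 kPa, V = 41.4 L, T = 616 K.
Step 2 (isobaric): W = PΔV = (324.1 kPa)(18.3 − 41.4 L) = -7487 J.
W_total = 7599 − 7487 = 111.5 J.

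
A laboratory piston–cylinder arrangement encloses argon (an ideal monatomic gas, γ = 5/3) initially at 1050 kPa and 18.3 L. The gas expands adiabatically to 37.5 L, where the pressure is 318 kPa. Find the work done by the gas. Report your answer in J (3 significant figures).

Adiabatic: W = (P₁V₁ − P₂V₂)/(γ − 1) with γ = 5/3.
P₁V₁ = 19215 J, P₂V₂ = 11925 J.
W = (19215 − 11925) / 0.6667 = 10935 J.

W ≈ 10900 J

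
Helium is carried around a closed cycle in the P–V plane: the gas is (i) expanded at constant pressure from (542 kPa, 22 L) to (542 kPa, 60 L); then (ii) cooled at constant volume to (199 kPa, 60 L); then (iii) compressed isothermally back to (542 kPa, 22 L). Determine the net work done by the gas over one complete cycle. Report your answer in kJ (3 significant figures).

Leg (i): W = PΔV = (542)(60 − 22) = 20596 J.
Leg (ii): W = 0.
Leg (iii): W = PᵢVᵢ ln(V_f/Vᵢ) = (11940) ln(22/60) = -11979 J.
W_net = 20596 − 11979 = 8617 J.

W_net ≈ 8.62 kJ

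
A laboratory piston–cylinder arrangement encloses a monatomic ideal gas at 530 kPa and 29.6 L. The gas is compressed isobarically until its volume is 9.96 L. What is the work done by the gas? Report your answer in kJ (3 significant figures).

W ≈ -10.4 kJ

Isobaric: W = P ΔV.
W = (530 kPa)(9.96 − 29.6 L) = (530)(-19.64) = -10409 J.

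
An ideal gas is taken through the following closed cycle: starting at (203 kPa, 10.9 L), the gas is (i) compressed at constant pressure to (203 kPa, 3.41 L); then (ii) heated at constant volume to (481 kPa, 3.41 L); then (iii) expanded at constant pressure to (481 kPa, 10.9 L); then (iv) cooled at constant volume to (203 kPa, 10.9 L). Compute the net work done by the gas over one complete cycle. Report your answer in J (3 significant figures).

Constant-volume legs do no work.
W(i) = (203)(3.41 − 10.9) = -1520 J; W(iii) = (481)(10.9 − 3.41) = 3603 J.
W_net = -1520 + 3603 = 2082 J (the clockwise enclosed area).

W_net ≈ 2080 J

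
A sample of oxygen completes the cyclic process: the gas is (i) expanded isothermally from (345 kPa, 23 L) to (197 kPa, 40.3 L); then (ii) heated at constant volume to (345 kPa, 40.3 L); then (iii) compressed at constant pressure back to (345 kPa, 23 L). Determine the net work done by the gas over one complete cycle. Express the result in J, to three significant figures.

Leg (i): W = PᵢVᵢ ln(V_f/Vᵢ) = (7935) ln(40.3/23) = 4450 J.
Leg (ii): W = 0.
Leg (iii): W = PΔV = (345)(23 − 40.3) = -5968 J.
W_net = 4450 − 5968 = -1518 J.

W_net ≈ -1520 J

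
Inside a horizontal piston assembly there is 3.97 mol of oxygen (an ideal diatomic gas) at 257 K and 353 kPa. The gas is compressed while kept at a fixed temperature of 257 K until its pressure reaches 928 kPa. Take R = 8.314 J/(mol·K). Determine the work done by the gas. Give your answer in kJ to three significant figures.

W ≈ -8.20 kJ

Isothermal process: W = nRT ln(V₂/V₁) = nRT ln(P₁/P₂).
W = (3.97)(8.314)(257) × ln(353/928)
  = 8483 × ln(0.3804) = 8483 × -0.9666
W_by_gas = -8199 J.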